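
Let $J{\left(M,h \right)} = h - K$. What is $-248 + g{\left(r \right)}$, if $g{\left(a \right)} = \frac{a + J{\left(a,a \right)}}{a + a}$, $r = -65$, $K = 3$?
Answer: $- \frac{32107}{130} \approx -246.98$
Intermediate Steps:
$J{\left(M,h \right)} = -3 + h$ ($J{\left(M,h \right)} = h - 3 = -3 + h$)
$g{\left(a \right)} = \frac{-3 + 2 a}{2 a}$ ($g{\left(a \right)} = \frac{a + \left(-3 + a\right)}{a + a} = \frac{-3 + 2 a}{2 a}$)
$-248 + g{\left(r \right)} = -248 + \frac{- \frac{3}{2} - 65}{-65} = -248 - - \frac{133}{130} = -248 + \frac{133}{130} = - \frac{32107}{130}$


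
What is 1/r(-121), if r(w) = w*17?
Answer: -1/2057 ≈ -0.00048614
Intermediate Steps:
r(w) = 17*w
1/r(-121) = 1/(17*(-121)) = 1/(-2057) = -1/2057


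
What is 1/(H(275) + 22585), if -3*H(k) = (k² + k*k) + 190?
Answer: -1/27895 ≈ -3.5849e-5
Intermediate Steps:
H(k) = -190/3 - 2*k²/3 (H(k) = -((k² + k*k) + 190)/3 = -((k² + k²) + 190)/3 = -(2*k² + 190)/3 = -(190 + 2*k²)/3 = -190/3 - 2*k²/3)
1/(H(275) + 22585) = 1/((-190/3 - ⅔*275²) + 22585) = 1/((-190/3 - ⅔*75625) + 22585) = 1/((-190/3 - 151250/3) + 22585) = 1/(-50480 + 22585) = 1/(-27895) = -1/27895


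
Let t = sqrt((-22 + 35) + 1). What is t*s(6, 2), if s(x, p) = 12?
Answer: 12*sqrt(14) ≈ 44.900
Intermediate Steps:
t = sqrt(14) (t = sqrt(13 + 1) = sqrt(14) ≈ 3.7417)
t*s(6, 2) = sqrt(14)*12 = 12*sqrt(14)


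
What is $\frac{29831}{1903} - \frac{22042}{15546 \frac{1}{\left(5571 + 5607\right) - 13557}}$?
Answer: $\frac{16708851780}{4930673} \approx 3388.8$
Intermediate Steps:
$\frac{29831}{1903} - \frac{22042}{15546 \frac{1}{\left(5571 + 5607\right) - 13557}} = 29831 \cdot \frac{1}{1903} - \frac{22042}{15546 \frac{1}{11178 - 13557}} = \frac{29831}{1903} - \frac{22042}{15546 \frac{1}{-2379}} = \frac{29831}{1903} - \frac{22042}{15546 \left(- \frac{1}{2379}\right)} = \frac{29831}{1903} - \frac{22042}{- \frac{5182}{793}} = \frac{29831}{1903} - - \frac{8739653}{2591} = \frac{29831}{1903} + \frac{8739653}{2591} = \frac{16708851780}{4930673}$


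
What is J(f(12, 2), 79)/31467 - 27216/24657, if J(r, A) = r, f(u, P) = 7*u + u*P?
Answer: -94860324/86209091 ≈ -1.1004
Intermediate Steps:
f(u, P) = 7*u + P*u
J(f(12, 2), 79)/31467 - 27216/24657 = (12*(7 + 2))/31467 - 27216/24657 = (12*9)*(1/31467) - 27216*1/24657 = 108*(1/31467) - 9072/8219 = 36/10489 - 9072/8219 = -94860324/86209091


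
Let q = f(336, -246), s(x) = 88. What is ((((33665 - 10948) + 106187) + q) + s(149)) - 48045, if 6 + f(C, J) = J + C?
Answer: 81031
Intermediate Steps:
f(C, J) = -6 + C + J (f(C, J) = -6 + (J + C) = -6 + (C + J) = -6 + C + J)
q = 84 (q = -6 + 336 - 246 = 84)
((((33665 - 10948) + 106187) + q) + s(149)) - 48045 = ((((33665 - 10948) + 106187) + 84) + 88) - 48045 = (((22717 + 106187) + 84) + 88) - 48045 = ((128904 + 84) + 88) - 48045 = (128988 + 88) - 48045 = 129076 - 48045 = 81031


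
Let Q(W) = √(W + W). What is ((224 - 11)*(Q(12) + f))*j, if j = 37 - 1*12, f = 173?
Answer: 921225 + 10650*√6 ≈ 9.4731e+5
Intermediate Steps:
Q(W) = √2*√W (Q(W) = √(2*W) = √2*√W)
j = 25 (j = 37 - 12 = 25)
((224 - 11)*(Q(12) + f))*j = ((224 - 11)*(√2*√12 + 173))*25 = (213*(√2*(2*√3) + 173))*25 = (213*(2*√6 + 173))*25 = (213*(173 + 2*√6))*25 = (36849 + 426*√6)*25 = 921225 + 10650*√6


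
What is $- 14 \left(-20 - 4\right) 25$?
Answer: $8400$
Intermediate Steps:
$- 14 \left(-20 - 4\right) 25 = \left(-14\right) \left(-24\right) 25 = 336 \cdot 25 = 8400$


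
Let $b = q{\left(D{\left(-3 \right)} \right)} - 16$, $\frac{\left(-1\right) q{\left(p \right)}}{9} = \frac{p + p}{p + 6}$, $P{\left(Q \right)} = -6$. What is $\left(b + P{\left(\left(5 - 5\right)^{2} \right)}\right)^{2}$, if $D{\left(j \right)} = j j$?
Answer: $\frac{26896}{25} \approx 1075.8$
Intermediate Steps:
$D{\left(j \right)} = j^{2}$
$q{\left(p \right)} = - \frac{18 p}{6 + p}$ ($q{\left(p \right)} = - 9 \frac{p + p}{p + 6} = - 9 \frac{2 p}{6 + p} = - \frac{18 p}{6 + p}$)
$b = - \frac{134}{5}$ ($b = - \frac{18 \left(-3\right)^{2}}{6 + \left(-3\right)^{2}} - 16 = \left(-18\right) 9 \frac{1}{6 + 9} - 16 = \left(-18\right) 9 \cdot \frac{1}{15} - 16 = - \frac{54}{5} - 16 = - \frac{134}{5} \approx -26.8$)
$\left(b + P{\left(\left(5 - 5\right)^{2} \right)}\right)^{2} = \left(- \frac{134}{5} - 6\right)^{2} = \left(- \frac{164}{5}\right)^{2} = \frac{26896}{25}$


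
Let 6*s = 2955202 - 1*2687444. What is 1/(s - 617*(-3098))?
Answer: 3/5868277 ≈ 5.1122e-7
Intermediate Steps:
s = 133879/3 (s = (2955202 - 1*2687444)/6 = (2955202 - 2687444)/6 = (⅙)*267758 = 133879/3 ≈ 44626.)
1/(s - 617*(-3098)) = 1/(133879/3 - 617*(-3098)) = 1/(133879/3 + 1911466) = 1/(5868277/3) = 3/5868277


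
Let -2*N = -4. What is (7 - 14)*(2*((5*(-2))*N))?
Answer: 280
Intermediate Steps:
N = 2 (N = -½*(-4) = 2)
(7 - 14)*(2*((5*(-2))*N)) = (7 - 14)*(2*((5*(-2))*2)) = -14*(-10*2) = -14*(-20) = -7*(-40) = 280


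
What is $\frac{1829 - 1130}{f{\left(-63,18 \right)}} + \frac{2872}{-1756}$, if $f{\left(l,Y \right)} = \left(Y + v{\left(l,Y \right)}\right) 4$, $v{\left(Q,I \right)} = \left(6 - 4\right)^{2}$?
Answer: $\frac{243677}{38632} \approx 6.3076$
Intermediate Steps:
$v{\left(Q,I \right)} = 4$ ($v{\left(Q,I \right)} = 2^{2} = 4$)
$f{\left(l,Y \right)} = 16 + 4 Y$ ($f{\left(l,Y \right)} = \left(Y + 4\right) 4 = \left(4 + Y\right) 4 = 16 + 4 Y$)
$\frac{1829 - 1130}{f{\left(-63,18 \right)}} + \frac{2872}{-1756} = \frac{1829 - 1130}{16 + 4 \cdot 18} + \frac{2872}{-1756} = \frac{699}{16 + 72} + 2872 \left(- \frac{1}{1756}\right) = \frac{699}{88} - \frac{718}{439} = \frac{243677}{38632}$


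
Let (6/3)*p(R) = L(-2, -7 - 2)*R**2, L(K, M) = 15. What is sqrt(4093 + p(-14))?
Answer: sqrt(5563) ≈ 74.586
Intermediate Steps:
p(R) = 15*R**2/2 (p(R) = (15*R**2)/2 = 15*R**2/2)
sqrt(4093 + p(-14)) = sqrt(4093 + (15/2)*(-14)**2) = sqrt(4093 + (15/2)*196) = sqrt(4093 + 1470) = sqrt(5563)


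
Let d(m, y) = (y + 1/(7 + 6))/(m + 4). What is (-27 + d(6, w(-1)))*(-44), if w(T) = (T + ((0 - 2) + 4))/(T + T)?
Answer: 77341/65 ≈ 1189.9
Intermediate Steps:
w(T) = (2 + T)/(2*T) (w(T) = (T + (-2 + 4))/((2*T)) = (T + 2)*(1/(2*T)) = (2 + T)*(1/(2*T)) = (2 + T)/(2*T))
d(m, y) = (1/13 + y)/(4 + m) (d(m, y) = (y + 1/13)/(4 + m) = (1/13 + y)/(4 + m))
(-27 + d(6, w(-1)))*(-44) = (-27 + (1/13 + (½)*(2 - 1)/(-1))/(4 + 6))*(-44) = (-27 + (1/13 + (½)*(-1)*1)/10)*(-44) = (-27 + (1/13 - ½)/10)*(-44) = (-27 + (⅒)*(-11/26))*(-44) = (-27 - 11/260)*(-44) = -7031/260*(-44) = 77341/65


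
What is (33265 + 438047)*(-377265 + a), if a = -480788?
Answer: -404410675536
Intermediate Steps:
(33265 + 438047)*(-377265 + a) = (33265 + 438047)*(-377265 - 480788) = 471312*(-858053) = -404410675536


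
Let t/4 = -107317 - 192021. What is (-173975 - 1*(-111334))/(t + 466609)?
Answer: 62641/730743 ≈ 0.085722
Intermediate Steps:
t = -1197352 (t = 4*(-107317 - 192021) = 4*(-299338) = -1197352)
(-173975 - 1*(-111334))/(t + 466609) = (-173975 - 1*(-111334))/(-1197352 + 466609) = (-173975 + 111334)/(-730743) = -62641*(-1/730743) = 62641/730743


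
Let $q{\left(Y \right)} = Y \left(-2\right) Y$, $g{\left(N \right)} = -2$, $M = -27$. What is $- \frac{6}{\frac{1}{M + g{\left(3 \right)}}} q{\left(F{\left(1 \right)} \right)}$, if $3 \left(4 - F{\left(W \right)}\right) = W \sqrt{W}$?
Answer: $- \frac{14036}{3} \approx -4678.7$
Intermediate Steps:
$F{\left(W \right)} = 4 - \frac{W^{\frac{3}{2}}}{3}$ ($F{\left(W \right)} = 4 - \frac{W \sqrt{W}}{3} = 4 - \frac{W^{\frac{3}{2}}}{3}$)
$q{\left(Y \right)} = - 2 Y^{2}$ ($q{\left(Y \right)} = - 2 Y Y = - 2 Y^{2}$)
$- \frac{6}{\frac{1}{M + g{\left(3 \right)}}} q{\left(F{\left(1 \right)} \right)} = - \frac{6}{\frac{1}{-27 - 2}} \left(- 2 \left(4 - \frac{1^{\frac{3}{2}}}{3}\right)^{2}\right) = - \frac{6}{\frac{1}{-29}} \left(- 2 \left(4 - \frac{1}{3}\right)^{2}\right) = - \frac{6}{- \frac{1}{29}} \left(- 2 \left(4 - \frac{1}{3}\right)^{2}\right) = \left(-6\right) \left(-29\right) \left(- 2 \left(\frac{11}{3}\right)^{2}\right) = 174 \left(\left(-2\right) \frac{121}{9}\right) = 174 \left(- \frac{242}{9}\right) = - \frac{14036}{3}$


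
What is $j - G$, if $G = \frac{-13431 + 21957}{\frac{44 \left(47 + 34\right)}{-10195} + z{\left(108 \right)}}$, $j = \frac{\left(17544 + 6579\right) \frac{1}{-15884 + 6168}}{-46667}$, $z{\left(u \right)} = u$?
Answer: $- \frac{821085567581959}{10367143210494} \approx -79.201$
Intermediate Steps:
$j = \frac{24123}{453416572}$ ($j = \frac{24123}{-9716} \left(- \frac{1}{46667}\right) = 24123 \left(- \frac{1}{9716}\right) \left(- \frac{1}{46667}\right) = \left(- \frac{24123}{9716}\right) \left(- \frac{1}{46667}\right) = \frac{24123}{453416572} \approx 5.3203 \cdot 10^{-5}$)
$G = \frac{14487095}{182916}$ ($G = \frac{-13431 + 21957}{\frac{44 \left(47 + 34\right)}{-10195} + 108} = \frac{8526}{44 \cdot 81 \left(- \frac{1}{10195}\right) + 108} = \frac{8526}{3564 \left(- \frac{1}{10195}\right) + 108} = \frac{8526}{- \frac{3564}{10195} + 108} = \frac{8526}{\frac{1097496}{10195}} = 8526 \cdot \frac{10195}{1097496} = \frac{14487095}{182916} \approx 79.201$)
$j - G = \frac{24123}{453416572} - \frac{14487095}{182916} = - \frac{821085567581959}{10367143210494}$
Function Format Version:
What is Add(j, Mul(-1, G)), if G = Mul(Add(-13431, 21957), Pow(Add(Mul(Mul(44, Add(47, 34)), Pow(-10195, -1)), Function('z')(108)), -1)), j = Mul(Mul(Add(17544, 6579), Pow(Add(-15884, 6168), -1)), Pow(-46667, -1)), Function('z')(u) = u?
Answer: Rational(-821085567581959, 10367143210494) ≈ -79.201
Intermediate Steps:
j = Rational(24123, 453416572) (j = Mul(Mul(24123, Pow(-9716, -1)), Rational(-1, 46667)) = Mul(Mul(24123, Rational(-1, 9716)), Rational(-1, 46667)) = Mul(Rational(-24123, 9716), Rational(-1, 46667)) = Rational(24123, 453416572) ≈ 5.3203e-5)
G = Rational(14487095, 182916) (G = Mul(Add(-13431, 21957), Pow(Add(Mul(Mul(44, Add(47, 34)), Pow(-10195, -1)), 108), -1)) = Mul(8526, Pow(Add(Mul(Mul(44, 81), Rational(-1, 10195)), 108), -1)) = Mul(8526, Pow(Add(Mul(3564, Rational(-1, 10195)), 108), -1)) = Mul(8526, Pow(Add(Rational(-3564, 10195), 108), -1)) = Mul(8526, Pow(Rational(1097496, 10195), -1)) = Mul(8526, Rational(10195, 1097496)) = Rational(14487095, 182916) ≈ 79.201)
Add(j, Mul(-1, G)) = Add(Rational(24123, 453416572), Mul(-1, Rational(14487095, 182916))) = Add(Rational(24123, 453416572), Rational(-14487095, 182916)) = Rational(-821085567581959, 10367143210494)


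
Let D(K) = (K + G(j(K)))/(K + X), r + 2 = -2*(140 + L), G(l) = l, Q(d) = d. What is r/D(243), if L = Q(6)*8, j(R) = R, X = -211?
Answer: -224/9 ≈ -24.889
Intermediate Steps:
L = 48 (L = 6*8 = 48)
r = -378 (r = -2 - 2*(140 + 48) = -2 - 2*188 = -2 - 376 = -378)
D(K) = 2*K/(-211 + K) (D(K) = (K + K)/(K - 211) = (2*K)/(-211 + K) = 2*K/(-211 + K))
r/D(243) = -378/(2*243/(-211 + 243)) = -378/(2*243/32) = -378/(2*243*(1/32)) = -378/243/16 = -378*16/243 = -224/9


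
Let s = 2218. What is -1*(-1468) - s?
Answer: -750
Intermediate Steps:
-1*(-1468) - s = -1*(-1468) - 1*2218 = 1468 - 2218 = -750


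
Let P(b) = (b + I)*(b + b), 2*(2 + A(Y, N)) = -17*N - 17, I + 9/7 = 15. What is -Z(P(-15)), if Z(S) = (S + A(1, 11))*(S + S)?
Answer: 247320/49 ≈ 5047.3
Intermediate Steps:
I = 96/7 (I = -9/7 + 15 = 96/7 ≈ 13.714)
A(Y, N) = -21/2 - 17*N/2 (A(Y, N) = -2 + (-17*N - 17)/2 = -2 + (-17 - 17*N)/2 = -2 + (-17/2 - 17*N/2) = -21/2 - 17*N/2)
P(b) = 2*b*(96/7 + b) (P(b) = (b + 96/7)*(b + b) = (96/7 + b)*(2*b) = 2*b*(96/7 + b))
Z(S) = 2*S*(-104 + S) (Z(S) = (S + (-21/2 - 17/2*11))*(S + S) = (S + (-21/2 - 187/2))*(2*S) = (S - 104)*(2*S) = (-104 + S)*(2*S) = 2*S*(-104 + S))
-Z(P(-15)) = -2*(2/7)*(-15)*(96 + 7*(-15))*(-104 + (2/7)*(-15)*(96 + 7*(-15))) = -2*(2/7)*(-15)*(96 - 105)*(-104 + (2/7)*(-15)*(96 - 105)) = -2*(2/7)*(-15)*(-9)*(-104 + (2/7)*(-15)*(-9)) = -2*270*(-104 + 270/7)/7 = -2*270*(-458)/(7*7) = -1*(-247320/49) = 247320/49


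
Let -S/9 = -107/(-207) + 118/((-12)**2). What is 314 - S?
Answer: 59989/184 ≈ 326.03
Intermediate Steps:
S = -2213/184 (S = -9*(-107/(-207) + 118/((-12)**2)) = -9*(-107*(-1/207) + 118/144) = -9*(107/207 + 118*(1/144)) = -9*(107/207 + 59/72) = -9*2213/1656 = -2213/184 ≈ -12.027)
314 - S = 314 - 1*(-2213/184) = 314 + 2213/184 = 59989/184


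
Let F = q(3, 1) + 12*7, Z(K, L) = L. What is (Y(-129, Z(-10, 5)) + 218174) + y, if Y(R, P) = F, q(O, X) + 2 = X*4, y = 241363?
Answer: 459623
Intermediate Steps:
q(O, X) = -2 + 4*X (q(O, X) = -2 + X*4 = -2 + 4*X)
F = 86 (F = (-2 + 4*1) + 12*7 = (-2 + 4) + 84 = 2 + 84 = 86)
Y(R, P) = 86
(Y(-129, Z(-10, 5)) + 218174) + y = (86 + 218174) + 241363 = 218260 + 241363 = 459623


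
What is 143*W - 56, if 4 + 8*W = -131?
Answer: -19753/8 ≈ -2469.1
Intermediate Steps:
W = -135/8 (W = -½ + (⅛)*(-131) = -½ - 131/8 = -135/8 ≈ -16.875)
143*W - 56 = 143*(-135/8) - 56 = -19305/8 - 56 = -19753/8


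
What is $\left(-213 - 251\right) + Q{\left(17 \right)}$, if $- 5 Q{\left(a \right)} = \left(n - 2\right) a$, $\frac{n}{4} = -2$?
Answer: $-430$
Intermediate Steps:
$n = -8$ ($n = 4 \left(-2\right) = -8$)
$Q{\left(a \right)} = 2 a$ ($Q{\left(a \right)} = - \frac{\left(-8 - 2\right) a}{5} = - \frac{\left(-10\right) a}{5} = 2 a$)
$\left(-213 - 251\right) + Q{\left(17 \right)} = \left(-213 - 251\right) + 2 \cdot 17 = -464 + 34 = -430$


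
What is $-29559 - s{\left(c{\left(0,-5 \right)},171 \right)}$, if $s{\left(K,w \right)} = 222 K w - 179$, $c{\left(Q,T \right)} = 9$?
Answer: $-371038$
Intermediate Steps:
$s{\left(K,w \right)} = -179 + 222 K w$ ($s{\left(K,w \right)} = 222 K w - 179 = -179 + 222 K w$)
$-29559 - s{\left(c{\left(0,-5 \right)},171 \right)} = -29559 - \left(-179 + 222 \cdot 9 \cdot 171\right) = -29559 - \left(-179 + 341658\right) = -29559 - 341479 = -371038$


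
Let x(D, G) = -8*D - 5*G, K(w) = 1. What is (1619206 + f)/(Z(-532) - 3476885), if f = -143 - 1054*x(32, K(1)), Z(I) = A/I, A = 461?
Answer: -1007691524/1849703281 ≈ -0.54479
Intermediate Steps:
Z(I) = 461/I
f = 274951 (f = -143 - 1054*(-8*32 - 5*1) = -143 - 1054*(-256 - 5) = -143 - 1054*(-261) = -143 + 275094 = 274951)
(1619206 + f)/(Z(-532) - 3476885) = (1619206 + 274951)/(461/(-532) - 3476885) = 1894157/(461*(-1/532) - 3476885) = 1894157/(-461/532 - 3476885) = 1894157/(-1849703281/532) = 1894157*(-532/1849703281) = -1007691524/1849703281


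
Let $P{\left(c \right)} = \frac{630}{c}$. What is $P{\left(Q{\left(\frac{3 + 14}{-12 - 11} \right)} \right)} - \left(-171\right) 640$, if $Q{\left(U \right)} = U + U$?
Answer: $\frac{1853235}{17} \approx 1.0901 \cdot 10^{5}$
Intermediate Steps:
$Q{\left(U \right)} = 2 U$
$P{\left(Q{\left(\frac{3 + 14}{-12 - 11} \right)} \right)} - \left(-171\right) 640 = \frac{630}{2 \frac{3 + 14}{-12 - 11}} - \left(-171\right) 640 = \frac{630}{2 \frac{17}{-23}} - -109440 = \frac{630}{2 \cdot 17 \left(- \frac{1}{23}\right)} + 109440 = \frac{630}{2 \left(- \frac{17}{23}\right)} + 109440 = \frac{630}{- \frac{34}{23}} + 109440 = 630 \left(- \frac{23}{34}\right) + 109440 = - \frac{7245}{17} + 109440 = \frac{1853235}{17}$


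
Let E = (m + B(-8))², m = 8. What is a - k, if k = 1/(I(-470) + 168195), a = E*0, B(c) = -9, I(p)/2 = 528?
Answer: -1/169251 ≈ -5.9084e-6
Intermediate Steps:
I(p) = 1056 (I(p) = 2*528 = 1056)
E = 1 (E = (8 - 9)² = (-1)² = 1)
a = 0 (a = 1*0 = 0)
k = 1/169251 (k = 1/(1056 + 168195) = 1/169251 ≈ 5.9084e-6)
a - k = 0 - 1*1/169251 = 0 - 1/169251 = -1/169251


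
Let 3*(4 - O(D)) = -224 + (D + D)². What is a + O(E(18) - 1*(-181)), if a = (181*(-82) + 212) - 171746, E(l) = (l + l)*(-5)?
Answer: -558896/3 ≈ -1.8630e+5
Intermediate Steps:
E(l) = -10*l (E(l) = (2*l)*(-5) = -10*l)
O(D) = 236/3 - 4*D²/3 (O(D) = 4 - (-224 + (D + D)²)/3 = 4 - (-224 + (2*D)²)/3 = 4 - (-224 + 4*D²)/3 = 4 + (224/3 - 4*D²/3) = 236/3 - 4*D²/3)
a = -186376 (a = (-14842 + 212) - 171746 = -14630 - 171746 = -186376)
a + O(E(18) - 1*(-181)) = -186376 + (236/3 - 4*(-10*18 - 1*(-181))²/3) = -186376 + (236/3 - 4*(-180 + 181)²/3) = -186376 + (236/3 - 4/3*1²) = -186376 + (236/3 - 4/3*1) = -186376 + (236/3 - 4/3) = -186376 + 232/3 = -558896/3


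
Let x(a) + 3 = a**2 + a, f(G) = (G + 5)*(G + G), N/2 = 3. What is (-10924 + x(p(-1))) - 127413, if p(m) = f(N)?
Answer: -120784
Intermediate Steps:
N = 6 (N = 2*3 = 6)
f(G) = 2*G*(5 + G) (f(G) = (5 + G)*(2*G) = 2*G*(5 + G))
p(m) = 132 (p(m) = 2*6*(5 + 6) = 2*6*11 = 132)
x(a) = -3 + a + a**2 (x(a) = -3 + (a**2 + a) = -3 + (a + a**2) = -3 + a + a**2)
(-10924 + x(p(-1))) - 127413 = (-10924 + (-3 + 132 + 132**2)) - 127413 = (-10924 + (-3 + 132 + 17424)) - 127413 = (-10924 + 17553) - 127413 = 6629 - 127413 = -120784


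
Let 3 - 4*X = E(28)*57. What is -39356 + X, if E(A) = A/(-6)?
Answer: -157155/4 ≈ -39289.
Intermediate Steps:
E(A) = -A/6 (E(A) = A*(-⅙) = -A/6)
X = 269/4 (X = ¾ - (-⅙*28)*57/4 = ¾ - (-7)*57/6 = ¾ - ¼*(-266) = ¾ + 133/2 = 269/4 ≈ 67.250)
-39356 + X = -39356 + 269/4 = -157155/4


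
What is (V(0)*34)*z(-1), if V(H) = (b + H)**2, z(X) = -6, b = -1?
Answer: -204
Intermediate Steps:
V(H) = (-1 + H)**2
(V(0)*34)*z(-1) = ((-1 + 0)**2*34)*(-6) = ((-1)**2*34)*(-6) = (1*34)*(-6) = 34*(-6) = -204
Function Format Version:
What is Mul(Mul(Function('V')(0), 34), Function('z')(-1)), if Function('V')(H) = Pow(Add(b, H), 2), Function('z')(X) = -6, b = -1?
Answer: -204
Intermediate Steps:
Function('V')(H) = Pow(Add(-1, H), 2)
Mul(Mul(Function('V')(0), 34), Function('z')(-1)) = Mul(Mul(Pow(Add(-1, 0), 2), 34), -6) = Mul(Mul(Pow(-1, 2), 34), -6) = Mul(Mul(1, 34), -6) = Mul(34, -6) = -204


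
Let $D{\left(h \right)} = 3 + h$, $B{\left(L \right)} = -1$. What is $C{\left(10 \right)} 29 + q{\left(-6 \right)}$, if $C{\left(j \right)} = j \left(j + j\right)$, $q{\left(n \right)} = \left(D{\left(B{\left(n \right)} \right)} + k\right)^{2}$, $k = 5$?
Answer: $5849$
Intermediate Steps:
$q{\left(n \right)} = 49$ ($q{\left(n \right)} = \left(\left(3 - 1\right) + 5\right)^{2} = \left(2 + 5\right)^{2} = 7^{2} = 49$)
$C{\left(j \right)} = 2 j^{2}$ ($C{\left(j \right)} = j 2 j = 2 j^{2}$)
$C{\left(10 \right)} 29 + q{\left(-6 \right)} = 2 \cdot 10^{2} \cdot 29 + 49 = 2 \cdot 100 \cdot 29 + 49 = 200 \cdot 29 + 49 = 5800 + 49 = 5849$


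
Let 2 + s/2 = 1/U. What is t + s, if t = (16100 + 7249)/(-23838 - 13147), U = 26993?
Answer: -4623530007/998336105 ≈ -4.6312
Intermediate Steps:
s = -107970/26993 (s = -4 + 2/26993 = -107970/26993 ≈ -3.9999)
t = -23349/36985 (t = 23349/(-36985) = 23349*(-1/36985) = -23349/36985 ≈ -0.63131)
t + s = -23349/36985 - 107970/26993 = -4623530007/998336105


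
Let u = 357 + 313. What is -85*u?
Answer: -56950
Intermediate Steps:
u = 670
-85*u = -85*670 = -56950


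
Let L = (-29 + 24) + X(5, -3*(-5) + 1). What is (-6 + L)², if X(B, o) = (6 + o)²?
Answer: 223729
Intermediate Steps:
L = 479 (L = (-29 + 24) + (6 + (-3*(-5) + 1))² = -5 + (6 + (15 + 1))² = -5 + (6 + 16)² = -5 + 22² = -5 + 484 = 479)
(-6 + L)² = (-6 + 479)² = 473² = 223729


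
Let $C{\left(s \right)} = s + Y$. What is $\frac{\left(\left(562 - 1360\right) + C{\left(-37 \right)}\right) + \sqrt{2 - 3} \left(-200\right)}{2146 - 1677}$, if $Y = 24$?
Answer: $- \frac{811}{469} - \frac{200 i}{469} \approx -1.7292 - 0.42644 i$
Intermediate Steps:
$C{\left(s \right)} = 24 + s$ ($C{\left(s \right)} = s + 24 = 24 + s$)
$\frac{\left(\left(562 - 1360\right) + C{\left(-37 \right)}\right) + \sqrt{2 - 3} \left(-200\right)}{2146 - 1677} = \frac{\left(\left(562 - 1360\right) + \left(24 - 37\right)\right) + \sqrt{2 - 3} \left(-200\right)}{2146 - 1677} = \frac{\left(-798 - 13\right) + \sqrt{-1} \left(-200\right)}{469} = \left(-811 + i \left(-200\right)\right) \frac{1}{469} = \left(-811 - 200 i\right) \frac{1}{469} = - \frac{811}{469} - \frac{200 i}{469}$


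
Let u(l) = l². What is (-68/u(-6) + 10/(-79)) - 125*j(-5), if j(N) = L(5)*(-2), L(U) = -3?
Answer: -534683/711 ≈ -752.02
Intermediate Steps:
j(N) = 6 (j(N) = -3*(-2) = 6)
(-68/u(-6) + 10/(-79)) - 125*j(-5) = (-68/((-6)²) + 10/(-79)) - 125*6 = (-68/36 + 10*(-1/79)) - 750 = (-68*1/36 - 10/79) - 750 = (-17/9 - 10/79) - 750 = -1433/711 - 750 = -534683/711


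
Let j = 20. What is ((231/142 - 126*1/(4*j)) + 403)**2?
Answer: 1310262540889/8065600 ≈ 1.6245e+5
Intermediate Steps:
((231/142 - 126*1/(4*j)) + 403)**2 = ((231/142 - 126/(20*4)) + 403)**2 = ((231*(1/142) - 126/80) + 403)**2 = ((231/142 - 126*1/80) + 403)**2 = ((231/142 - 63/40) + 403)**2 = (147/2840 + 403)**2 = (1144667/2840)**2 = 1310262540889/8065600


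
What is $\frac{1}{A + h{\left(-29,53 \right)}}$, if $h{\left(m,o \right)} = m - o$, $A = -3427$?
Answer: $- \frac{1}{3509} \approx -0.00028498$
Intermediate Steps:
$\frac{1}{A + h{\left(-29,53 \right)}} = \frac{1}{-3427 - 82} = \frac{1}{-3509} = - \frac{1}{3509}$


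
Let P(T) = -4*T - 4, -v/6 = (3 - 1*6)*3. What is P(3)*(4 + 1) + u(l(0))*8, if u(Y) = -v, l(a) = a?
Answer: -512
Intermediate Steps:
v = 54 (v = -6*(3 - 1*6)*3 = -6*(3 - 6)*3 = -(-18)*3 = -6*(-9) = 54)
P(T) = -4 - 4*T
u(Y) = -54 (u(Y) = -1*54 = -54)
P(3)*(4 + 1) + u(l(0))*8 = (-4 - 4*3)*(4 + 1) - 54*8 = (-4 - 12)*5 - 432 = -16*5 - 432 = -80 - 432 = -512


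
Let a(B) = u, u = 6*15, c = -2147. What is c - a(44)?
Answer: -2237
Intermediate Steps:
u = 90
a(B) = 90
c - a(44) = -2147 - 1*90 = -2147 - 90 = -2237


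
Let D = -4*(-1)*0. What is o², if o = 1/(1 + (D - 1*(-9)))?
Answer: 1/100 ≈ 0.010000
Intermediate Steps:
D = 0 (D = 4*0 = 0)
o = ⅒ (o = 1/(1 + (0 - 1*(-9))) = 1/(1 + (0 + 9)) = 1/(1 + 9) = 1/10 = ⅒ ≈ 0.10000)
o² = (⅒)² = 1/100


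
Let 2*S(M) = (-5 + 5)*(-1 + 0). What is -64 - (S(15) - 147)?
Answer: 83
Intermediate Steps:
S(M) = 0 (S(M) = ((-5 + 5)*(-1 + 0))/2 = (0*(-1))/2 = (½)*0 = 0)
-64 - (S(15) - 147) = -64 - (0 - 147) = -64 - 1*(-147) = -64 + 147 = 83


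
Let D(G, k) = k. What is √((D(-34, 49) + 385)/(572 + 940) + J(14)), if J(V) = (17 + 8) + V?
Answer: √12729/18 ≈ 6.2679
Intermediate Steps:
J(V) = 25 + V
√((D(-34, 49) + 385)/(572 + 940) + J(14)) = √((49 + 385)/(572 + 940) + (25 + 14)) = √(434/1512 + 39) = √(434*(1/1512) + 39) = √(31/108 + 39) = √(4243/108) = √12729/18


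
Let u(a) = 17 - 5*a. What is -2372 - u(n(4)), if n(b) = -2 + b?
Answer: -2379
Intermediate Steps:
-2372 - u(n(4)) = -2372 - (17 - 5*(-2 + 4)) = -2372 - (17 - 5*2) = -2372 - (17 - 10) = -2372 - 1*7 = -2372 - 7 = -2379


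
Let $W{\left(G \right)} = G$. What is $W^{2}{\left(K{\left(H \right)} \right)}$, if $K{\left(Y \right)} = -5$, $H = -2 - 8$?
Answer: $25$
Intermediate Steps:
$H = -10$ ($H = -2 - 8 = -10$)
$W^{2}{\left(K{\left(H \right)} \right)} = \left(-5\right)^{2} = 25$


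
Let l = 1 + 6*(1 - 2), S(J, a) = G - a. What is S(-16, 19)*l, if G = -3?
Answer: 110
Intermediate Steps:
S(J, a) = -3 - a
l = -5 (l = 1 + 6*(-1) = 1 - 6 = -5)
S(-16, 19)*l = (-3 - 1*19)*(-5) = (-3 - 19)*(-5) = -22*(-5) = 110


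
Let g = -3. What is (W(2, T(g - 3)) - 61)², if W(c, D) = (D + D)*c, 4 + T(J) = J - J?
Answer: 5929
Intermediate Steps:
T(J) = -4 (T(J) = -4 + (J - J) = -4 + 0 = -4)
W(c, D) = 2*D*c (W(c, D) = (2*D)*c = 2*D*c)
(W(2, T(g - 3)) - 61)² = (2*(-4)*2 - 61)² = (-16 - 61)² = (-77)² = 5929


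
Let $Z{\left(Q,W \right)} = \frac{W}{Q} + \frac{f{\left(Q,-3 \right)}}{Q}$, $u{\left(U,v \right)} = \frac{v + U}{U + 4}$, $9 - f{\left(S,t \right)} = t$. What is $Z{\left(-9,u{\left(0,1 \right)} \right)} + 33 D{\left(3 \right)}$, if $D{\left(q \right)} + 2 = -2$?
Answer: $- \frac{4801}{36} \approx -133.36$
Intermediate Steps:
$f{\left(S,t \right)} = 9 - t$
$D{\left(q \right)} = -4$ ($D{\left(q \right)} = -2 - 2 = -4$)
$u{\left(U,v \right)} = \frac{U + v}{4 + U}$
$Z{\left(Q,W \right)} = \frac{12}{Q} + \frac{W}{Q}$ ($Z{\left(Q,W \right)} = \frac{W}{Q} + \frac{9 - -3}{Q} = \frac{W}{Q} + \frac{9 + 3}{Q} = \frac{W}{Q} + \frac{12}{Q} = \frac{12}{Q} + \frac{W}{Q}$)
$Z{\left(-9,u{\left(0,1 \right)} \right)} + 33 D{\left(3 \right)} = \frac{12 + \frac{0 + 1}{4 + 0}}{-9} + 33 \left(-4\right) = - \frac{12 + \frac{1}{4} \cdot 1}{9} - 132 = - \frac{12 + \frac{1}{4}}{9} - 132 = \left(- \frac{1}{9}\right) \frac{49}{4} - 132 = - \frac{49}{36} - 132 = - \frac{4801}{36}$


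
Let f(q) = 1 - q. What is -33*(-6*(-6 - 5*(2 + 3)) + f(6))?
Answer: -5973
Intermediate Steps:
-33*(-6*(-6 - 5*(2 + 3)) + f(6)) = -33*(-6*(-6 - 5*(2 + 3)) + (1 - 1*6)) = -33*(-6*(-6 - 5*5) + (1 - 6)) = -33*(-6*(-6 - 25) - 5) = -33*(-6*(-31) - 5) = -33*(186 - 5) = -33*181 = -5973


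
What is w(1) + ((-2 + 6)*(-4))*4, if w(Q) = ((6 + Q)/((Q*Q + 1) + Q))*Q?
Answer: -185/3 ≈ -61.667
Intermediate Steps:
w(Q) = Q*(6 + Q)/(1 + Q + Q²) (w(Q) = ((6 + Q)/((Q² + 1) + Q))*Q = ((6 + Q)/((1 + Q²) + Q))*Q = ((6 + Q)/(1 + Q + Q²))*Q = Q*(6 + Q)/(1 + Q + Q²))
w(1) + ((-2 + 6)*(-4))*4 = 1*(6 + 1)/(1 + 1 + 1²) + ((-2 + 6)*(-4))*4 = 1*7/(1 + 1 + 1) + (4*(-4))*4 = 1*7/3 - 16*4 = 1*(⅓)*7 - 64 = 7/3 - 64 = -185/3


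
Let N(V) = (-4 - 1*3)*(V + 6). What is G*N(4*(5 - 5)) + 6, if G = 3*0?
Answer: 6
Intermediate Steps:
G = 0
N(V) = -42 - 7*V (N(V) = (-4 - 3)*(6 + V) = -7*(6 + V) = -42 - 7*V)
G*N(4*(5 - 5)) + 6 = 0*(-42 - 28*(5 - 5)) + 6 = 0*(-42 - 28*0) + 6 = 0*(-42 - 7*0) + 6 = 0*(-42 + 0) + 6 = 0*(-42) + 6 = 0 + 6 = 6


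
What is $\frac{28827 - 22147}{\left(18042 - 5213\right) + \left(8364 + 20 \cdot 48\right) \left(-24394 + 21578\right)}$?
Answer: $- \frac{1336}{5248711} \approx -0.00025454$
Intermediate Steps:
$\frac{28827 - 22147}{\left(18042 - 5213\right) + \left(8364 + 20 \cdot 48\right) \left(-24394 + 21578\right)} = \frac{6680}{12829 + \left(8364 + 960\right) \left(-2816\right)} = \frac{6680}{12829 + 9324 \left(-2816\right)} = \frac{6680}{12829 - 26256384} = \frac{6680}{-26243555} = 6680 \left(- \frac{1}{26243555}\right) = - \frac{1336}{5248711}$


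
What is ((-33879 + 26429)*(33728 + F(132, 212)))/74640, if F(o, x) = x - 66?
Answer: -12618065/3732 ≈ -3381.0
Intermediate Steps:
F(o, x) = -66 + x
((-33879 + 26429)*(33728 + F(132, 212)))/74640 = ((-33879 + 26429)*(33728 + (-66 + 212)))/74640 = -7450*(33728 + 146)*(1/74640) = -7450*33874*(1/74640) = -252361300*1/74640 = -12618065/3732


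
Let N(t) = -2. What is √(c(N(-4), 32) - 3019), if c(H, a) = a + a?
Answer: I*√2955 ≈ 54.36*I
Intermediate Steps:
c(H, a) = 2*a
√(c(N(-4), 32) - 3019) = √(2*32 - 3019) = √(64 - 3019) = √(-2955) = I*√2955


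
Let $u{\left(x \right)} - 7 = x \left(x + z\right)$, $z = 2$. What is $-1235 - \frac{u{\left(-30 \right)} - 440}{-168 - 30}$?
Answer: $- \frac{22193}{18} \approx -1232.9$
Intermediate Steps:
$u{\left(x \right)} = 7 + x \left(2 + x\right)$ ($u{\left(x \right)} = 7 + x \left(x + 2\right) = 7 + x \left(2 + x\right)$)
$-1235 - \frac{u{\left(-30 \right)} - 440}{-168 - 30} = -1235 - \frac{\left(7 + \left(-30\right)^{2} + 2 \left(-30\right)\right) - 440}{-168 - 30} = -1235 - \frac{\left(7 + 900 - 60\right) - 440}{-198} = -1235 - \left(847 - 440\right) \left(- \frac{1}{198}\right) = -1235 - 407 \left(- \frac{1}{198}\right) = -1235 - - \frac{37}{18} = -1235 + \frac{37}{18} = - \frac{22193}{18}$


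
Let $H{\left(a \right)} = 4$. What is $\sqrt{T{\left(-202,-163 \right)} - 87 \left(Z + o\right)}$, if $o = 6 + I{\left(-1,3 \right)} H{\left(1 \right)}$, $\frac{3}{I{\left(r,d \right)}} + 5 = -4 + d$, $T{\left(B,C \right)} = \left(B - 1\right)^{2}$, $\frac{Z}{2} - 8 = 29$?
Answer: $\sqrt{34423} \approx 185.53$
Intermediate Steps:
$Z = 74$ ($Z = 16 + 2 \cdot 29 = 16 + 58 = 74$)
$T{\left(B,C \right)} = \left(-1 + B\right)^{2}$
$I{\left(r,d \right)} = \frac{3}{-9 + d}$ ($I{\left(r,d \right)} = \frac{3}{-5 + \left(-4 + d\right)} = \frac{3}{-9 + d}$)
$o = 4$ ($o = 6 + \frac{3}{-9 + 3} \cdot 4 = 6 + \frac{3}{-6} \cdot 4 = 6 + 3 \left(- \frac{1}{6}\right) 4 = 6 - 2 = 4$)
$\sqrt{T{\left(-202,-163 \right)} - 87 \left(Z + o\right)} = \sqrt{\left(-1 - 202\right)^{2} - 87 \left(74 + 4\right)} = \sqrt{\left(-203\right)^{2} - 6786} = \sqrt{41209 - 6786} = \sqrt{34423}$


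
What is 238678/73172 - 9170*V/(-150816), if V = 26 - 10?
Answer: 66381047/15675438 ≈ 4.2347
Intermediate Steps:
V = 16
238678/73172 - 9170*V/(-150816) = 238678/73172 - 9170*16/(-150816) = 238678*(1/73172) - 146720*(-1/150816) = 10849/3326 + 4585/4713 = 66381047/15675438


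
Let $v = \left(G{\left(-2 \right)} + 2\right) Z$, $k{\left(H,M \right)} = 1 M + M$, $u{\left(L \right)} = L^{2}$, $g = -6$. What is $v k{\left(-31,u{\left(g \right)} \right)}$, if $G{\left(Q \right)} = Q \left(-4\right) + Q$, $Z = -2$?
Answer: $-1152$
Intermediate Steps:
$G{\left(Q \right)} = - 3 Q$ ($G{\left(Q \right)} = - 4 Q + Q = - 3 Q$)
$k{\left(H,M \right)} = 2 M$ ($k{\left(H,M \right)} = M + M = 2 M$)
$v = -16$ ($v = \left(\left(-3\right) \left(-2\right) + 2\right) \left(-2\right) = \left(6 + 2\right) \left(-2\right) = 8 \left(-2\right) = -16$)
$v k{\left(-31,u{\left(g \right)} \right)} = - 16 \cdot 2 \left(-6\right)^{2} = - 16 \cdot 2 \cdot 36 = \left(-16\right) 72 = -1152$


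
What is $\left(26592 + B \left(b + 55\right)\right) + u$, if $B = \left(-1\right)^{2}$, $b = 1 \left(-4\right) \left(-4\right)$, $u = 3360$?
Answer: $30023$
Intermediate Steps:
$b = 16$ ($b = \left(-4\right) \left(-4\right) = 16$)
$B = 1$
$\left(26592 + B \left(b + 55\right)\right) + u = \left(26592 + 1 \left(16 + 55\right)\right) + 3360 = \left(26592 + 1 \cdot 71\right) + 3360 = \left(26592 + 71\right) + 3360 = 26663 + 3360 = 30023$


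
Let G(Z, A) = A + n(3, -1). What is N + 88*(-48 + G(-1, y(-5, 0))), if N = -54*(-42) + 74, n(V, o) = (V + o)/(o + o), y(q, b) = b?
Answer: -1970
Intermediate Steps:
n(V, o) = (V + o)/(2*o) (n(V, o) = (V + o)/((2*o)) = (V + o)*(1/(2*o)) = (V + o)/(2*o))
N = 2342 (N = 2268 + 74 = 2342)
G(Z, A) = -1 + A (G(Z, A) = A + (½)*(3 - 1)/(-1) = A + (½)*(-1)*2 = A - 1 = -1 + A)
N + 88*(-48 + G(-1, y(-5, 0))) = 2342 + 88*(-48 + (-1 + 0)) = 2342 + 88*(-48 - 1) = 2342 + 88*(-49) = 2342 - 4312 = -1970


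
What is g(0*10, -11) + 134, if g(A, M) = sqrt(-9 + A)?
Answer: 134 + 3*I ≈ 134.0 + 3.0*I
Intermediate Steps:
g(0*10, -11) + 134 = sqrt(-9 + 0*10) + 134 = sqrt(-9 + 0) + 134 = sqrt(-9) + 134 = 3*I + 134 = 134 + 3*I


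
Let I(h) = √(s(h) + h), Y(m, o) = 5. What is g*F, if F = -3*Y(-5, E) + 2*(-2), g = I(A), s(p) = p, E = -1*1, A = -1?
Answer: -19*I*√2 ≈ -26.87*I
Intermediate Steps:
E = -1
I(h) = √2*√h (I(h) = √(h + h) = √(2*h) = √2*√h)
g = I*√2 (g = √2*√(-1) = √2*I = I*√2 ≈ 1.4142*I)
F = -19 (F = -3*5 + 2*(-2) = -15 - 4 = -19)
g*F = (I*√2)*(-19) = -19*I*√2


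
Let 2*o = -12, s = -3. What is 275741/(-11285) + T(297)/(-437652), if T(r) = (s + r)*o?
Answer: -3351630372/137191745 ≈ -24.430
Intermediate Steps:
o = -6 (o = (½)*(-12) = -6)
T(r) = 18 - 6*r (T(r) = (-3 + r)*(-6) = 18 - 6*r)
275741/(-11285) + T(297)/(-437652) = 275741/(-11285) + (18 - 6*297)/(-437652) = 275741*(-1/11285) + (18 - 1782)*(-1/437652) = -275741/11285 - 1764*(-1/437652) = -275741/11285 + 49/12157 = -3351630372/137191745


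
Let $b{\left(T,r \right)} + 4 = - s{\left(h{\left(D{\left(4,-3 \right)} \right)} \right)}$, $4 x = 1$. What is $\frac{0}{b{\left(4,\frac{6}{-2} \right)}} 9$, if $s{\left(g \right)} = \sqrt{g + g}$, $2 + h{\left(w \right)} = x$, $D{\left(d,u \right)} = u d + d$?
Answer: $0$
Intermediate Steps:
$D{\left(d,u \right)} = d + d u$ ($D{\left(d,u \right)} = d u + d = d + d u$)
$x = \frac{1}{4}$ ($x = \frac{1}{4} \cdot 1 = \frac{1}{4} \approx 0.25$)
$h{\left(w \right)} = - \frac{7}{4}$ ($h{\left(w \right)} = -2 + \frac{1}{4} = - \frac{7}{4}$)
$s{\left(g \right)} = \sqrt{2} \sqrt{g}$ ($s{\left(g \right)} = \sqrt{2 g} = \sqrt{2} \sqrt{g}$)
$b{\left(T,r \right)} = -4 - \frac{i \sqrt{14}}{2}$ ($b{\left(T,r \right)} = -4 - \sqrt{2} \sqrt{- \frac{7}{4}} = -4 - \sqrt{2} \frac{i \sqrt{7}}{2} = -4 - \frac{i \sqrt{14}}{2}$)
$\frac{0}{b{\left(4,\frac{6}{-2} \right)}} 9 = \frac{0}{-4 - \frac{i \sqrt{14}}{2}} \cdot 9 = 0 \cdot 9 = 0$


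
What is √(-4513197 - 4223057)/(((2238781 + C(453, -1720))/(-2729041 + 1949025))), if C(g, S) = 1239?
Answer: -195004*I*√8736254/560005 ≈ -1029.2*I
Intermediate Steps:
√(-4513197 - 4223057)/(((2238781 + C(453, -1720))/(-2729041 + 1949025))) = √(-4513197 - 4223057)/(((2238781 + 1239)/(-2729041 + 1949025))) = √(-8736254)/((2240020/(-780016))) = (I*√8736254)/((2240020*(-1/780016))) = (I*√8736254)/(-560005/195004) = (I*√8736254)*(-195004/560005) = -195004*I*√8736254/560005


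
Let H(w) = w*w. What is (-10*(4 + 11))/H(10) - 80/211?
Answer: -793/422 ≈ -1.8791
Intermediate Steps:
H(w) = w²
(-10*(4 + 11))/H(10) - 80/211 = (-10*(4 + 11))/(10²) - 80/211 = -10*15/100 - 80*1/211 = -150*1/100 - 80/211 = -3/2 - 80/211 = -793/422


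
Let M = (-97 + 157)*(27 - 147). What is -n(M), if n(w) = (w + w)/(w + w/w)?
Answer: -14400/7199 ≈ -2.0003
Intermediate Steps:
M = -7200 (M = 60*(-120) = -7200)
n(w) = 2*w/(1 + w) (n(w) = (2*w)/(w + 1) = (2*w)/(1 + w) = 2*w/(1 + w))
-n(M) = -2*(-7200)/(1 - 7200) = -2*(-7200)/(-7199) = -2*(-7200)*(-1)/7199 = -1*14400/7199 = -14400/7199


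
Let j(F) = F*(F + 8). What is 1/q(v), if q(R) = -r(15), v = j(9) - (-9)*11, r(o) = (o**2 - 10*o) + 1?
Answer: -1/76 ≈ -0.013158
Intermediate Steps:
r(o) = 1 + o**2 - 10*o
j(F) = F*(8 + F)
v = 252 (v = 9*(8 + 9) - (-9)*11 = 9*17 - 1*(-99) = 153 + 99 = 252)
q(R) = -76 (q(R) = -(1 + 15**2 - 10*15) = -(1 + 225 - 150) = -1*76 = -76)
1/q(v) = 1/(-76) = -1/76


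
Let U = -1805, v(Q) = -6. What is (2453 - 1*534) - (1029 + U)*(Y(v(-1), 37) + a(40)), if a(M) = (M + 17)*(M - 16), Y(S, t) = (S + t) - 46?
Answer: 1051847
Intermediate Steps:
Y(S, t) = -46 + S + t
a(M) = (-16 + M)*(17 + M) (a(M) = (17 + M)*(-16 + M) = (-16 + M)*(17 + M))
(2453 - 1*534) - (1029 + U)*(Y(v(-1), 37) + a(40)) = (2453 - 1*534) - (1029 - 1805)*((-46 - 6 + 37) + (-272 + 40 + 40**2)) = (2453 - 534) - (-776)*(-15 + (-272 + 40 + 1600)) = 1919 - (-776)*(-15 + 1368) = 1919 - (-776)*1353 = 1919 - 1*(-1049928) = 1919 + 1049928 = 1051847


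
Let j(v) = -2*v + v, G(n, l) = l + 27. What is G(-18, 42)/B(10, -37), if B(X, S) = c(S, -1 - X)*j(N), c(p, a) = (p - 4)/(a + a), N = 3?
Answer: -506/41 ≈ -12.341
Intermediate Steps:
G(n, l) = 27 + l
c(p, a) = (-4 + p)/(2*a) (c(p, a) = (-4 + p)/((2*a)) = (-4 + p)*(1/(2*a)) = (-4 + p)/(2*a))
j(v) = -v
B(X, S) = -3*(-4 + S)/(2*(-1 - X)) (B(X, S) = ((-4 + S)/(2*(-1 - X)))*(-1*3) = ((-4 + S)/(2*(-1 - X)))*(-3) = -3*(-4 + S)/(2*(-1 - X)))
G(-18, 42)/B(10, -37) = (27 + 42)/((3*(-4 - 37)/(2*(1 + 10)))) = 69/(((3/2)*(-41)/11)) = 69/(((3/2)*(1/11)*(-41))) = 69/(-123/22) = 69*(-22/123) = -506/41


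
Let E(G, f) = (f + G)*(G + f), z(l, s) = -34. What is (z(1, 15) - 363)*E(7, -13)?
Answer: -14292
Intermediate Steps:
E(G, f) = (G + f)**2 (E(G, f) = (G + f)*(G + f) = (G + f)**2)
(z(1, 15) - 363)*E(7, -13) = (-34 - 363)*(7 - 13)**2 = -397*(-6)**2 = -397*36 = -14292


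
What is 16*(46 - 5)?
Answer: 656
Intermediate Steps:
16*(46 - 5) = 16*41 = 656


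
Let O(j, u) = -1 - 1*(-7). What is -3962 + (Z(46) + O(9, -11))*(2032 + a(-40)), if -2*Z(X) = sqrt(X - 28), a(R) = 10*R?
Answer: 5830 - 2448*sqrt(2) ≈ 2368.0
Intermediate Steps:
Z(X) = -sqrt(-28 + X)/2 (Z(X) = -sqrt(X - 28)/2 = -sqrt(-28 + X)/2)
O(j, u) = 6 (O(j, u) = -1 + 7 = 6)
-3962 + (Z(46) + O(9, -11))*(2032 + a(-40)) = -3962 + (-sqrt(-28 + 46)/2 + 6)*(2032 + 10*(-40)) = -3962 + (-3*sqrt(2)/2 + 6)*(2032 - 400) = -3962 + (-3*sqrt(2)/2 + 6)*1632 = -3962 + (6 - 3*sqrt(2)/2)*1632 = -3962 + (9792 - 2448*sqrt(2)) = 5830 - 2448*sqrt(2)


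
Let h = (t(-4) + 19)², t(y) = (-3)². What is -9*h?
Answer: -7056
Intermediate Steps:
t(y) = 9
h = 784 (h = (9 + 19)² = 28² = 784)
-9*h = -9*784 = -7056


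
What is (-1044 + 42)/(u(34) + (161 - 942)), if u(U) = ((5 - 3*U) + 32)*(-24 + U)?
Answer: 334/477 ≈ 0.70021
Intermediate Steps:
u(U) = (-24 + U)*(37 - 3*U) (u(U) = (37 - 3*U)*(-24 + U) = (-24 + U)*(37 - 3*U))
(-1044 + 42)/(u(34) + (161 - 942)) = (-1044 + 42)/((-888 - 3*34² + 109*34) + (161 - 942)) = -1002/((-888 - 3*1156 + 3706) - 781) = -1002/((-888 - 3468 + 3706) - 781) = -1002/(-650 - 781) = -1002/(-1431) = -1002*(-1/1431) = 334/477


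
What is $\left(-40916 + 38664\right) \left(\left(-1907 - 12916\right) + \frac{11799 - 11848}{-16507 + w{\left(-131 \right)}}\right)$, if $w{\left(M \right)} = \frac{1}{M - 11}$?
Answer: $\frac{78245809647604}{2343995} \approx 3.3381 \cdot 10^{7}$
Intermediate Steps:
$w{\left(M \right)} = \frac{1}{-11 + M}$
$\left(-40916 + 38664\right) \left(\left(-1907 - 12916\right) + \frac{11799 - 11848}{-16507 + w{\left(-131 \right)}}\right) = \left(-40916 + 38664\right) \left(\left(-1907 - 12916\right) + \frac{11799 - 11848}{-16507 + \frac{1}{-11 - 131}}\right) = - 2252 \left(\left(-1907 - 12916\right) - \frac{49}{-16507 + \frac{1}{-142}}\right) = - 2252 \left(-14823 - \frac{49}{-16507 - \frac{1}{142}}\right) = - 2252 \left(-14823 - \frac{49}{- \frac{2343995}{142}}\right) = - 2252 \left(-14823 - - \frac{6958}{2343995}\right) = - 2252 \left(-14823 + \frac{6958}{2343995}\right) = \left(-2252\right) \left(- \frac{34745030927}{2343995}\right) = \frac{78245809647604}{2343995}$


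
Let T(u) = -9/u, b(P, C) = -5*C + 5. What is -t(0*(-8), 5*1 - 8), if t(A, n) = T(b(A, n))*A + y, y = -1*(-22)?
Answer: -22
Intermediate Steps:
y = 22
b(P, C) = 5 - 5*C
t(A, n) = 22 - 9*A/(5 - 5*n) (t(A, n) = (-9/(5 - 5*n))*A + 22 = -9*A/(5 - 5*n) + 22 = 22 - 9*A/(5 - 5*n))
-t(0*(-8), 5*1 - 8) = -(-110 + 9*(0*(-8)) + 110*(5*1 - 8))/(5*(-1 + (5*1 - 8))) = -(-110 + 9*0 + 110*(5 - 8))/(5*(-1 + (5 - 8))) = -(-110 + 0 + 110*(-3))/(5*(-1 - 3)) = -(-110 + 0 - 330)/(5*(-4)) = -(-1)*(-440)/(5*4) = -1*22 = -22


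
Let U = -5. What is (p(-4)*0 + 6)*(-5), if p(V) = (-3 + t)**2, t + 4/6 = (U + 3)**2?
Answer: -30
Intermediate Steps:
t = 10/3 (t = -2/3 + (-5 + 3)**2 = -2/3 + (-2)**2 = -2/3 + 4 = 10/3 ≈ 3.3333)
p(V) = 1/9 (p(V) = (-3 + 10/3)**2 = (1/3)**2 = 1/9)
(p(-4)*0 + 6)*(-5) = ((1/9)*0 + 6)*(-5) = (0 + 6)*(-5) = 6*(-5) = -30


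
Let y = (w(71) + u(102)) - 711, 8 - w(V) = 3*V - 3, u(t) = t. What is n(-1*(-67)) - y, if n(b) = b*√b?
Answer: 811 + 67*√67 ≈ 1359.4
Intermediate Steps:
n(b) = b^(3/2)
w(V) = 11 - 3*V (w(V) = 8 - (3*V - 3) = 8 - (-3 + 3*V) = 8 + (3 - 3*V) = 11 - 3*V)
y = -811 (y = ((11 - 3*71) + 102) - 711 = ((11 - 213) + 102) - 711 = (-202 + 102) - 711 = -100 - 711 = -811)
n(-1*(-67)) - y = (-1*(-67))^(3/2) - 1*(-811) = 67^(3/2) + 811 = 67*√67 + 811 = 811 + 67*√67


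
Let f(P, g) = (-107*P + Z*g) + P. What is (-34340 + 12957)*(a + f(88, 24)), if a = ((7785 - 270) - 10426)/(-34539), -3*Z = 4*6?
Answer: 7030909354327/34539 ≈ 2.0356e+8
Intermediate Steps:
Z = -8 (Z = -4*6/3 = -⅓*24 = -8)
f(P, g) = -106*P - 8*g (f(P, g) = (-107*P - 8*g) + P = -106*P - 8*g)
a = 2911/34539 (a = (7515 - 10426)*(-1/34539) = -2911*(-1/34539) = 2911/34539 ≈ 0.084282)
(-34340 + 12957)*(a + f(88, 24)) = (-34340 + 12957)*(2911/34539 + (-106*88 - 8*24)) = -21383*(2911/34539 + (-9328 - 192)) = -21383*(2911/34539 - 9520) = -21383*(-328808369/34539) = 7030909354327/34539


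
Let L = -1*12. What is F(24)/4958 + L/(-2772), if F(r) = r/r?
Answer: 5189/1145298 ≈ 0.0045307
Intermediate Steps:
F(r) = 1
L = -12
F(24)/4958 + L/(-2772) = 1/4958 - 12/(-2772) = 1*(1/4958) - 12*(-1/2772) = 1/4958 + 1/231 = 5189/1145298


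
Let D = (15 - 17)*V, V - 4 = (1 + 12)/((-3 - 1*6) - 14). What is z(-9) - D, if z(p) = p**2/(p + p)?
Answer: 109/46 ≈ 2.3696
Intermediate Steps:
V = 79/23 (V = 4 + (1 + 12)/((-3 - 1*6) - 14) = 4 + 13/((-3 - 6) - 14) = 4 + 13/(-9 - 14) = 4 + 13/(-23) = 4 + 13*(-1/23) = 4 - 13/23 = 79/23 ≈ 3.4348)
D = -158/23 (D = (15 - 17)*(79/23) = -2*79/23 = -158/23 ≈ -6.8696)
z(p) = p/2 (z(p) = p**2/((2*p)) = (1/(2*p))*p**2 = p/2)
z(-9) - D = (1/2)*(-9) - 1*(-158/23) = -9/2 + 158/23 = 109/46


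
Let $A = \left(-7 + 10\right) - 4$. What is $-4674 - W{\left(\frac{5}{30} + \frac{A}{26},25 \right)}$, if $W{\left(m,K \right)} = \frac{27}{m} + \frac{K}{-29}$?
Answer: $- \frac{708142}{145} \approx -4883.7$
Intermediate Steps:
$A = -1$ ($A = 3 - 4 = -1$)
$W{\left(m,K \right)} = \frac{27}{m} - \frac{K}{29}$ ($W{\left(m,K \right)} = \frac{27}{m} + K \left(- \frac{1}{29}\right) = \frac{27}{m} - \frac{K}{29}$)
$-4674 - W{\left(\frac{5}{30} + \frac{A}{26},25 \right)} = -4674 - \left(\frac{27}{\frac{5}{30} - \frac{1}{26}} - \frac{25}{29}\right) = -4674 - \left(\frac{27}{5 \cdot \frac{1}{30} - \frac{1}{26}} - \frac{25}{29}\right) = -4674 - \left(\frac{27}{\frac{1}{6} - \frac{1}{26}} - \frac{25}{29}\right) = -4674 - \left(\frac{27}{\frac{5}{39}} - \frac{25}{29}\right) = -4674 - \left(27 \cdot \frac{39}{5} - \frac{25}{29}\right) = -4674 - \left(\frac{1053}{5} - \frac{25}{29}\right) = -4674 - \frac{30412}{145} = - \frac{708142}{145}$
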